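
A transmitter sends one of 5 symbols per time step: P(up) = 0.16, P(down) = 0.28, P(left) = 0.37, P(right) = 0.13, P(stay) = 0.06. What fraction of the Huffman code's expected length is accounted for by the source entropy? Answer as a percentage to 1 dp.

Entropy H = −Σ p log₂ p ≈ 2.0941 bits.
Huffman merges: 3/50+13/100→19/100; 4/25+19/100→7/20; 7/25+7/20→63/100; 37/100+63/100→1. L = 217/100 ≈ 2.1700.
Efficiency = H/L = 2.0941/2.1700 = 96.5%.

96.5%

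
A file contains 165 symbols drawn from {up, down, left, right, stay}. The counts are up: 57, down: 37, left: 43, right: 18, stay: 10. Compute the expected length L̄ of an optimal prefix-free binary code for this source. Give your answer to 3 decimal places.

2.170 bits/symbol

Probabilities are the counts divided by 165.
Repeatedly combine the two least-probable nodes; the expected code length is the sum of the merged weights.
merge 2/33 + 6/55 → 28/165
merge 28/165 + 37/165 → 13/33
merge 43/165 + 19/55 → 20/33
merge 13/33 + 20/33 → 1
L = 28/165 + 13/33 + 20/33 + 1 = 358/165 ≈ 2.170 bits/symbol.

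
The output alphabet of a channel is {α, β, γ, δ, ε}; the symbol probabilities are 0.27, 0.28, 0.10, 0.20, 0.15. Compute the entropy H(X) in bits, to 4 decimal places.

2.2314 bits

H = −Σ pᵢ log₂ pᵢ.
−0.27·log₂(0.27) = 0.5100
−0.28·log₂(0.28) = 0.5142
−0.10·log₂(0.10) = 0.3322
−0.20·log₂(0.20) = 0.4644
−0.15·log₂(0.15) = 0.4105
Sum ≈ 2.2314 → 2.2314 bits.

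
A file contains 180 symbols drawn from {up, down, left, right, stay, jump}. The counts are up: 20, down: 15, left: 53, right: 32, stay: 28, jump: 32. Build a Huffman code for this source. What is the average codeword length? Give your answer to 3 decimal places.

2.528 bits/symbol

Probabilities are the counts divided by 180.
Repeatedly combine the two least-probable nodes; the expected code length is the sum of the merged weights.
merge 1/12 + 1/9 → 7/36
merge 7/45 + 8/45 → 1/3
merge 8/45 + 7/36 → 67/180
merge 53/180 + 1/3 → 113/180
merge 67/180 + 113/180 → 1
L = 7/36 + 1/3 + 67/180 + 113/180 + 1 = 91/36 ≈ 2.528 bits/symbol.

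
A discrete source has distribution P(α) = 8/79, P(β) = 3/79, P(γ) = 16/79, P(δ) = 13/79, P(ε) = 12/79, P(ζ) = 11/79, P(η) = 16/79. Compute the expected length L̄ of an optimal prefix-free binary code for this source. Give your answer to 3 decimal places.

Repeatedly combine the two least-probable nodes; the expected code length is the sum of the merged weights.
merge 3/79 + 8/79 → 11/79
merge 11/79 + 11/79 → 22/79
merge 12/79 + 13/79 → 25/79
merge 16/79 + 16/79 → 32/79
merge 22/79 + 25/79 → 47/79
merge 32/79 + 47/79 → 1
L = 11/79 + 22/79 + 25/79 + 32/79 + 47/79 + 1 = 216/79 ≈ 2.734 bits/symbol.

2.734 bits/symbol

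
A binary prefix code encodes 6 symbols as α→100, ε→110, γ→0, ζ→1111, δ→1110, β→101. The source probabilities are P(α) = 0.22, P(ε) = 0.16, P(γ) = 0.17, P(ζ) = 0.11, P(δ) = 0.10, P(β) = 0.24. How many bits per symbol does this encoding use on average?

2.87 bits/symbol

L̄ = Σ pᵢ·ℓᵢ = 0.22·3 + 0.16·3 + 0.17·1 + 0.11·4 + 0.10·4 + 0.24·3 = 2.87 bits/symbol.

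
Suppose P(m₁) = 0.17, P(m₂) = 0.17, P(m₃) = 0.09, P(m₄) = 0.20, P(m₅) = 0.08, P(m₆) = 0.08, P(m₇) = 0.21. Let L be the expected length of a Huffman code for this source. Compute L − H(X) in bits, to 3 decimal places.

0.048 bits

Entropy H = −Σ p log₂ p ≈ 2.7021 bits.
Huffman merges: 2/25+2/25→4/25; 9/100+4/25→1/4; 17/100+17/100→17/50; 1/5+21/100→41/100; 1/4+17/50→59/100; 41/100+59/100→1. L = 11/4 ≈ 2.7500.
L − H = 2.7500 − 2.7021 = 0.048 bits.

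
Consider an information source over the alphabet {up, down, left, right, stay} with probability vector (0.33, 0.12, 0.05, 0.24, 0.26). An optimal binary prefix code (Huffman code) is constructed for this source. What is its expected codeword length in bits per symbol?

2.17 bits/symbol

Repeatedly combine the two least-probable nodes; the expected code length is the sum of the merged weights.
merge 1/20 + 3/25 → 17/100
merge 17/100 + 6/25 → 41/100
merge 13/50 + 33/100 → 59/100
merge 41/100 + 59/100 → 1
L = 17/100 + 41/100 + 59/100 + 1 = 217/100 = 2.17 bits/symbol.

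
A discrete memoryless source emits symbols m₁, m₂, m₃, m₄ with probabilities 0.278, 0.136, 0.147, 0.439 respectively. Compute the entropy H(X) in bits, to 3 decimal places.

H = −Σ pᵢ log₂ pᵢ.
−0.278·log₂(0.278) = 0.5134
−0.136·log₂(0.136) = 0.3915
−0.147·log₂(0.147) = 0.4066
−0.439·log₂(0.439) = 0.5214
Sum ≈ 1.8329 → 1.833 bits.

1.833 bits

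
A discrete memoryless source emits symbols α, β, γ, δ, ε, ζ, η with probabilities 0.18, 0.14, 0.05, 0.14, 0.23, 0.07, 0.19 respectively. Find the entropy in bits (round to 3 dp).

2.667 bits

H = −Σ pᵢ log₂ pᵢ.
−0.18·log₂(0.18) = 0.4453
−0.14·log₂(0.14) = 0.3971
−0.05·log₂(0.05) = 0.2161
−0.14·log₂(0.14) = 0.3971
−0.23·log₂(0.23) = 0.4877
−0.07·log₂(0.07) = 0.2686
−0.19·log₂(0.19) = 0.4552
Sum ≈ 2.6671 → 2.667 bits.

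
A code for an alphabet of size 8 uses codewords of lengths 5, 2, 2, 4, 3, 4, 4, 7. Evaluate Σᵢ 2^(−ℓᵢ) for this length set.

0.8515625

With common denominator 2^7 = 128: Σ 2^(−ℓᵢ) = 4/128 + 32/128 + 32/128 + 8/128 + 16/128 + 8/128 + 8/128 + 1/128 = 109/128 = 0.8515625.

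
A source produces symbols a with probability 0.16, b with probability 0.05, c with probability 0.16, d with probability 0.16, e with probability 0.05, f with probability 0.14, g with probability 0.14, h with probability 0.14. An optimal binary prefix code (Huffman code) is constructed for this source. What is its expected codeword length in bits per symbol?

Repeatedly combine the two least-probable nodes; the expected code length is the sum of the merged weights.
merge 1/20 + 1/20 → 1/10
merge 1/10 + 7/50 → 6/25
merge 7/50 + 7/50 → 7/25
merge 4/25 + 4/25 → 8/25
merge 4/25 + 6/25 → 2/5
merge 7/25 + 8/25 → 3/5
merge 2/5 + 3/5 → 1
L = 1/10 + 6/25 + 7/25 + 8/25 + 2/5 + 3/5 + 1 = 147/50 = 2.94 bits/symbol.

2.94 bits/symbol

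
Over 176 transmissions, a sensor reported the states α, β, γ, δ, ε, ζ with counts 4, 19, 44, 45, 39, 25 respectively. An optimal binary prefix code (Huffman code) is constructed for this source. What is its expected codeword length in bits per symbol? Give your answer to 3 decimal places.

2.403 bits/symbol

Probabilities are the counts divided by 176.
Repeatedly combine the two least-probable nodes; the expected code length is the sum of the merged weights.
merge 1/44 + 19/176 → 23/176
merge 23/176 + 25/176 → 3/11
merge 39/176 + 1/4 → 83/176
merge 45/176 + 3/11 → 93/176
merge 83/176 + 93/176 → 1
L = 23/176 + 3/11 + 83/176 + 93/176 + 1 = 423/176 ≈ 2.403 bits/symbol.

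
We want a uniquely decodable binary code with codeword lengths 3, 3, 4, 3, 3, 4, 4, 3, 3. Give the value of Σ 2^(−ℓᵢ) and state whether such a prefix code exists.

0.9375; yes

With common denominator 2^4 = 16: Σ 2^(−ℓᵢ) = 2/16 + 2/16 + 1/16 + 2/16 + 2/16 + 1/16 + 1/16 + 2/16 + 2/16 = 15/16 = 0.9375.
Kraft's inequality requires Σ ≤ 1; here Σ = 0.9375 ≤ 1, so such a prefix code exists.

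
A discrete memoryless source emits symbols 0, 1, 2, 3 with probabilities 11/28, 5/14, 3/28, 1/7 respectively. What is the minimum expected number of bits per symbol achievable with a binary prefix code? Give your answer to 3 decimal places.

Repeatedly combine the two least-probable nodes; the expected code length is the sum of the merged weights.
merge 3/28 + 1/7 → 1/4
merge 1/4 + 5/14 → 17/28
merge 11/28 + 17/28 → 1
L = 1/4 + 17/28 + 1 = 13/7 ≈ 1.857 bits/symbol.

1.857 bits/symbol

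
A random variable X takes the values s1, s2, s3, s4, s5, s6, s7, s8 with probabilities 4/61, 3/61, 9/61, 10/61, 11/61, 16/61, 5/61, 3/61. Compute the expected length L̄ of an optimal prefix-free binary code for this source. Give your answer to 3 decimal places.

2.803 bits/symbol

Repeatedly combine the two least-probable nodes; the expected code length is the sum of the merged weights.
merge 3/61 + 3/61 → 6/61
merge 4/61 + 5/61 → 9/61
merge 6/61 + 9/61 → 15/61
merge 9/61 + 10/61 → 19/61
merge 11/61 + 15/61 → 26/61
merge 16/61 + 19/61 → 35/61
merge 26/61 + 35/61 → 1
L = 6/61 + 9/61 + 15/61 + 19/61 + 26/61 + 35/61 + 1 = 171/61 ≈ 2.803 bits/symbol.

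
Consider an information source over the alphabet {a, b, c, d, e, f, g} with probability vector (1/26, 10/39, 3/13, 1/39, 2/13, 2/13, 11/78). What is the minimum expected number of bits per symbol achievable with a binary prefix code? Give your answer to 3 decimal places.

Repeatedly combine the two least-probable nodes; the expected code length is the sum of the merged weights.
merge 1/39 + 1/26 → 5/78
merge 5/78 + 11/78 → 8/39
merge 2/13 + 2/13 → 4/13
merge 8/39 + 3/13 → 17/39
merge 10/39 + 4/13 → 22/39
merge 17/39 + 22/39 → 1
L = 5/78 + 8/39 + 4/13 + 17/39 + 22/39 + 1 = 67/26 ≈ 2.577 bits/symbol.

2.577 bits/symbol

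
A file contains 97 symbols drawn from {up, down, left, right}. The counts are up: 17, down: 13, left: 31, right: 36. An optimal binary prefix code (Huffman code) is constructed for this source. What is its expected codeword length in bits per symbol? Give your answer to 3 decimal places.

1.938 bits/symbol

Probabilities are the counts divided by 97.
Repeatedly combine the two least-probable nodes; the expected code length is the sum of the merged weights.
merge 13/97 + 17/97 → 30/97
merge 30/97 + 31/97 → 61/97
merge 36/97 + 61/97 → 1
L = 30/97 + 61/97 + 1 = 188/97 ≈ 1.938 bits/symbol.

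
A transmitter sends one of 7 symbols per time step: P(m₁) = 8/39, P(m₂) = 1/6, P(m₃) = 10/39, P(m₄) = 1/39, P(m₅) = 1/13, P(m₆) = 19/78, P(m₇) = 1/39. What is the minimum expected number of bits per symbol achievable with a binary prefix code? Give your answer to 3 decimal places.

2.474 bits/symbol

Repeatedly combine the two least-probable nodes; the expected code length is the sum of the merged weights.
merge 1/39 + 1/39 → 2/39
merge 2/39 + 1/13 → 5/39
merge 5/39 + 1/6 → 23/78
merge 8/39 + 19/78 → 35/78
merge 10/39 + 23/78 → 43/78
merge 35/78 + 43/78 → 1
L = 2/39 + 5/39 + 23/78 + 35/78 + 43/78 + 1 = 193/78 ≈ 2.474 bits/symbol.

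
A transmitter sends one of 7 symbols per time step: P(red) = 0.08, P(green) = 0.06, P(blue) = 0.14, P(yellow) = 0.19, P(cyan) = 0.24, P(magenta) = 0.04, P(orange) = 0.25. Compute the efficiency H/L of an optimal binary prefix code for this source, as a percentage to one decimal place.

98.7%

Entropy H = −Σ p log₂ p ≈ 2.5673 bits.
Huffman merges: 1/25+3/50→1/10; 2/25+1/10→9/50; 7/50+9/50→8/25; 19/100+6/25→43/100; 1/4+8/25→57/100; 43/100+57/100→1. L = 13/5 ≈ 2.6000.
Efficiency = H/L = 2.5673/2.6000 = 98.7%.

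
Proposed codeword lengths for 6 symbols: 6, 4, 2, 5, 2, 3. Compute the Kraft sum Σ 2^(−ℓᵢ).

0.734375

With common denominator 2^6 = 64: Σ 2^(−ℓᵢ) = 1/64 + 4/64 + 16/64 + 2/64 + 16/64 + 8/64 = 47/64 = 0.734375.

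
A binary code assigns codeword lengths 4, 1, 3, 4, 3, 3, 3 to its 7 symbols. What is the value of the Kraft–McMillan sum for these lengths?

1.125

With common denominator 2^4 = 16: Σ 2^(−ℓᵢ) = 1/16 + 8/16 + 2/16 + 1/16 + 2/16 + 2/16 + 2/16 = 18/16 = 1.125.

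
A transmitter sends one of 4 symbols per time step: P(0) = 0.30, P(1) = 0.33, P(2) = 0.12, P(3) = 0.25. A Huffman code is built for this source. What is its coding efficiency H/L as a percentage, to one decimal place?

Entropy H = −Σ p log₂ p ≈ 1.9160 bits.
Huffman merges: 3/25+1/4→37/100; 3/10+33/100→63/100; 37/100+63/100→1. L = 2 ≈ 2.0000.
Efficiency = H/L = 1.9160/2.0000 = 95.8%.

95.8%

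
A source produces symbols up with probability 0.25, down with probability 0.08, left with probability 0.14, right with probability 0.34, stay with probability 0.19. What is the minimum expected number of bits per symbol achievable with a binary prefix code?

2.22 bits/symbol

Repeatedly combine the two least-probable nodes; the expected code length is the sum of the merged weights.
merge 2/25 + 7/50 → 11/50
merge 19/100 + 11/50 → 41/100
merge 1/4 + 17/50 → 59/100
merge 41/100 + 59/100 → 1
L = 11/50 + 41/100 + 59/100 + 1 = 111/50 = 2.22 bits/symbol.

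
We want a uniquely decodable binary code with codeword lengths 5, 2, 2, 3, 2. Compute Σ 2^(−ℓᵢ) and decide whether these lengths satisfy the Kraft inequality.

0.90625; yes

With common denominator 2^5 = 32: Σ 2^(−ℓᵢ) = 1/32 + 8/32 + 8/32 + 4/32 + 8/32 = 29/32 = 0.90625.
Kraft's inequality requires Σ ≤ 1; here Σ = 0.90625 ≤ 1, so such a prefix code exists.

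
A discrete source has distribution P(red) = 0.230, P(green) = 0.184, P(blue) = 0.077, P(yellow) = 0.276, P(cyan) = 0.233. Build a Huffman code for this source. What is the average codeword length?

Repeatedly combine the two least-probable nodes; the expected code length is the sum of the merged weights.
merge 77/1000 + 23/125 → 261/1000
merge 23/100 + 233/1000 → 463/1000
merge 261/1000 + 69/250 → 537/1000
merge 463/1000 + 537/1000 → 1
L = 261/1000 + 463/1000 + 537/1000 + 1 = 2261/1000 = 2.261 bits/symbol.

2.261 bits/symbol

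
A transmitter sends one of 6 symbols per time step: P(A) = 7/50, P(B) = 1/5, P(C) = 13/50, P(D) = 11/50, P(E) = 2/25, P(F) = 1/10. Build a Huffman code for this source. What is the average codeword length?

Repeatedly combine the two least-probable nodes; the expected code length is the sum of the merged weights.
merge 2/25 + 1/10 → 9/50
merge 7/50 + 9/50 → 8/25
merge 1/5 + 11/50 → 21/50
merge 13/50 + 8/25 → 29/50
merge 21/50 + 29/50 → 1
L = 9/50 + 8/25 + 21/50 + 29/50 + 1 = 5/2 = 2.5 bits/symbol.

2.5 bits/symbol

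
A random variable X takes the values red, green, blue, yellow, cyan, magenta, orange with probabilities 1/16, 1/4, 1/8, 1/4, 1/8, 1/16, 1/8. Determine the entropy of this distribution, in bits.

Each probability is a power of 1/2, so log₂(1/p) is an integer.
H = Σ p·log₂(1/p) = 1/16·4 + 1/4·2 + 1/8·3 + 1/4·2 + 1/8·3 + 1/16·4 + 1/8·3 = 2.625 bits.

2.625 bits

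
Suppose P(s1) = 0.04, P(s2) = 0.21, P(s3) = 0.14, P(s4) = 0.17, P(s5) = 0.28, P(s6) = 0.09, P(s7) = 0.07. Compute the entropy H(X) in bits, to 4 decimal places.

2.5857 bits

H = −Σ pᵢ log₂ pᵢ.
−0.04·log₂(0.04) = 0.1858
−0.21·log₂(0.21) = 0.4728
−0.14·log₂(0.14) = 0.3971
−0.17·log₂(0.17) = 0.4346
−0.28·log₂(0.28) = 0.5142
−0.09·log₂(0.09) = 0.3127
−0.07·log₂(0.07) = 0.2686
Sum ≈ 2.5857 → 2.5857 bits.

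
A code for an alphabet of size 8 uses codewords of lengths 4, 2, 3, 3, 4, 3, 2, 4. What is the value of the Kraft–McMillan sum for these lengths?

1.0625

With common denominator 2^4 = 16: Σ 2^(−ℓᵢ) = 1/16 + 4/16 + 2/16 + 2/16 + 1/16 + 2/16 + 4/16 + 1/16 = 17/16 = 1.0625.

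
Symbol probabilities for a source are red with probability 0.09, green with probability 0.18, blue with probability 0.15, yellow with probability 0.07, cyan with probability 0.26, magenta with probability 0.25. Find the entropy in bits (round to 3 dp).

2.442 bits

H = −Σ pᵢ log₂ pᵢ.
−0.09·log₂(0.09) = 0.3127
−0.18·log₂(0.18) = 0.4453
−0.15·log₂(0.15) = 0.4105
−0.07·log₂(0.07) = 0.2686
−0.26·log₂(0.26) = 0.5053
−0.25·log₂(0.25) = 0.5000
Sum ≈ 2.4423 → 2.442 bits.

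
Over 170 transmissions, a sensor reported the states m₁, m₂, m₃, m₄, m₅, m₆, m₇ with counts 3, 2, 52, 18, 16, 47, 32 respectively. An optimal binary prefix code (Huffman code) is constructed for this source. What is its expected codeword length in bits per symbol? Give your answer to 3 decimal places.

2.382 bits/symbol

Probabilities are the counts divided by 170.
Repeatedly combine the two least-probable nodes; the expected code length is the sum of the merged weights.
merge 1/85 + 3/170 → 1/34
merge 1/34 + 8/85 → 21/170
merge 9/85 + 21/170 → 39/170
merge 16/85 + 39/170 → 71/170
merge 47/170 + 26/85 → 99/170
merge 71/170 + 99/170 → 1
L = 1/34 + 21/170 + 39/170 + 71/170 + 99/170 + 1 = 81/34 ≈ 2.382 bits/symbol.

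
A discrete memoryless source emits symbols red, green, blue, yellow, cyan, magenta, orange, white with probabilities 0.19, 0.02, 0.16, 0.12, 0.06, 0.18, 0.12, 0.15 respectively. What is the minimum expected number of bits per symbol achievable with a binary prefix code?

Repeatedly combine the two least-probable nodes; the expected code length is the sum of the merged weights.
merge 1/50 + 3/50 → 2/25
merge 2/25 + 3/25 → 1/5
merge 3/25 + 3/20 → 27/100
merge 4/25 + 9/50 → 17/50
merge 19/100 + 1/5 → 39/100
merge 27/100 + 17/50 → 61/100
merge 39/100 + 61/100 → 1
L = 2/25 + 1/5 + 27/100 + 17/50 + 39/100 + 61/100 + 1 = 289/100 = 2.89 bits/symbol.

2.89 bits/symbol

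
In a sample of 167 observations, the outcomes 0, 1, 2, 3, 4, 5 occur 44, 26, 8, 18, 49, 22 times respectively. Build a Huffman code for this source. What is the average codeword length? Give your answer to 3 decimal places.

Probabilities are the counts divided by 167.
Repeatedly combine the two least-probable nodes; the expected code length is the sum of the merged weights.
merge 8/167 + 18/167 → 26/167
merge 22/167 + 26/167 → 48/167
merge 26/167 + 44/167 → 70/167
merge 48/167 + 49/167 → 97/167
merge 70/167 + 97/167 → 1
L = 26/167 + 48/167 + 70/167 + 97/167 + 1 = 408/167 ≈ 2.443 bits/symbol.

2.443 bits/symbol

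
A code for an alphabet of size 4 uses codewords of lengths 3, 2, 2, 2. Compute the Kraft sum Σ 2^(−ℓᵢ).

With common denominator 2^3 = 8: Σ 2^(−ℓᵢ) = 1/8 + 2/8 + 2/8 + 2/8 = 7/8 = 0.875.

0.875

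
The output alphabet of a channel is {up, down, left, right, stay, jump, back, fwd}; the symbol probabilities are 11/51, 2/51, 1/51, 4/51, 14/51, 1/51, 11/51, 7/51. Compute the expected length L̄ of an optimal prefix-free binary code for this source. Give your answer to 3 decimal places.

Repeatedly combine the two least-probable nodes; the expected code length is the sum of the merged weights.
merge 1/51 + 1/51 → 2/51
merge 2/51 + 2/51 → 4/51
merge 4/51 + 4/51 → 8/51
merge 7/51 + 8/51 → 5/17
merge 11/51 + 11/51 → 22/51
merge 14/51 + 5/17 → 29/51
merge 22/51 + 29/51 → 1
L = 2/51 + 4/51 + 8/51 + 5/17 + 22/51 + 29/51 + 1 = 131/51 ≈ 2.569 bits/symbol.

2.569 bits/symbol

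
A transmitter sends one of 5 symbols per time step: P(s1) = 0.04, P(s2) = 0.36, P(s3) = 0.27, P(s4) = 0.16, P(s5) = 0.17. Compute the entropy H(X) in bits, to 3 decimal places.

2.084 bits

H = −Σ pᵢ log₂ pᵢ.
−0.04·log₂(0.04) = 0.1858
−0.36·log₂(0.36) = 0.5306
−0.27·log₂(0.27) = 0.5100
−0.16·log₂(0.16) = 0.4230
−0.17·log₂(0.17) = 0.4346
Sum ≈ 2.0840 → 2.084 bits.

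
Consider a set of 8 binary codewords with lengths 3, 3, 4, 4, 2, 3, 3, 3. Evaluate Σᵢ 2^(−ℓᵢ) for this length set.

With common denominator 2^4 = 16: Σ 2^(−ℓᵢ) = 2/16 + 2/16 + 1/16 + 1/16 + 4/16 + 2/16 + 2/16 + 2/16 = 16/16 = 1.

1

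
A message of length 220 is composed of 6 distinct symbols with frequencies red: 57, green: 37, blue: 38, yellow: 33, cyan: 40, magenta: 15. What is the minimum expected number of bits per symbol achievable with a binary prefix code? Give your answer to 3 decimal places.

Probabilities are the counts divided by 220.
Repeatedly combine the two least-probable nodes; the expected code length is the sum of the merged weights.
merge 3/44 + 3/20 → 12/55
merge 37/220 + 19/110 → 15/44
merge 2/11 + 12/55 → 2/5
merge 57/220 + 15/44 → 3/5
merge 2/5 + 3/5 → 1
L = 12/55 + 15/44 + 2/5 + 3/5 + 1 = 563/220 ≈ 2.559 bits/symbol.

2.559 bits/symbol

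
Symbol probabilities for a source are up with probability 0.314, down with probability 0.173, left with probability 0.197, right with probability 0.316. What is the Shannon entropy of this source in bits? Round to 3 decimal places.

1.950 bits

H = −Σ pᵢ log₂ pᵢ.
−0.314·log₂(0.314) = 0.5247
−0.173·log₂(0.173) = 0.4379
−0.197·log₂(0.197) = 0.4617
−0.316·log₂(0.316) = 0.5252
Sum ≈ 1.9495 → 1.950 bits.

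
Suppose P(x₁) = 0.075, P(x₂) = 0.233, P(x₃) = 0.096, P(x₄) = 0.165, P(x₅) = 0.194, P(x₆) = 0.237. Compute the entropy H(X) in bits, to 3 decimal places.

2.475 bits

H = −Σ pᵢ log₂ pᵢ.
−0.075·log₂(0.075) = 0.2803
−0.233·log₂(0.233) = 0.4897
−0.096·log₂(0.096) = 0.3246
−0.165·log₂(0.165) = 0.4289
−0.194·log₂(0.194) = 0.4590
−0.237·log₂(0.237) = 0.4923
Sum ≈ 2.4747 → 2.475 bits.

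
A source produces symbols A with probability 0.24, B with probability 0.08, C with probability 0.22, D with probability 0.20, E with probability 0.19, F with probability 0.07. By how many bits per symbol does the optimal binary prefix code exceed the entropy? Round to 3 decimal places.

Entropy H = −Σ p log₂ p ≈ 2.4544 bits.
Huffman merges: 7/100+2/25→3/20; 3/20+19/100→17/50; 1/5+11/50→21/50; 6/25+17/50→29/50; 21/50+29/50→1. L = 249/100 ≈ 2.4900.
L − H = 2.4900 − 2.4544 = 0.036 bits.

0.036 bits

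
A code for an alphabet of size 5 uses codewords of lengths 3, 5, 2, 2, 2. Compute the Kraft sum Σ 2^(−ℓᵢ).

0.90625

With common denominator 2^5 = 32: Σ 2^(−ℓᵢ) = 4/32 + 1/32 + 8/32 + 8/32 + 8/32 = 29/32 = 0.90625.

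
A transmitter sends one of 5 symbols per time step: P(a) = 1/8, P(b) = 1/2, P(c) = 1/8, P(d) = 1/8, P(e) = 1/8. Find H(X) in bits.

2 bits

Each probability is a power of 1/2, so log₂(1/p) is an integer.
H = Σ p·log₂(1/p) = 1/8·3 + 1/2·1 + 1/8·3 + 1/8·3 + 1/8·3 = 2 bits.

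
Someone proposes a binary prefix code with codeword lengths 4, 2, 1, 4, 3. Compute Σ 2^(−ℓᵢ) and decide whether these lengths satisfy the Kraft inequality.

With common denominator 2^4 = 16: Σ 2^(−ℓᵢ) = 1/16 + 4/16 + 8/16 + 1/16 + 2/16 = 16/16 = 1.
Kraft's inequality requires Σ ≤ 1; here Σ = 1 ≤ 1, so such a prefix code exists.

1; yes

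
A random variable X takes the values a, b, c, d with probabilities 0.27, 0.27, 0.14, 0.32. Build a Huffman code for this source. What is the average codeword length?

Repeatedly combine the two least-probable nodes; the expected code length is the sum of the merged weights.
merge 7/50 + 27/100 → 41/100
merge 27/100 + 8/25 → 59/100
merge 41/100 + 59/100 → 1
L = 41/100 + 59/100 + 1 = 2 bits/symbol.

2 bits/symbol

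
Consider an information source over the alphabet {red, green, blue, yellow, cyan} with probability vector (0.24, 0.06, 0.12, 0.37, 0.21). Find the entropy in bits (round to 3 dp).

2.108 bits

H = −Σ pᵢ log₂ pᵢ.
−0.24·log₂(0.24) = 0.4941
−0.06·log₂(0.06) = 0.2435
−0.12·log₂(0.12) = 0.3671
−0.37·log₂(0.37) = 0.5307
−0.21·log₂(0.21) = 0.4728
Sum ≈ 2.1083 → 2.108 bits.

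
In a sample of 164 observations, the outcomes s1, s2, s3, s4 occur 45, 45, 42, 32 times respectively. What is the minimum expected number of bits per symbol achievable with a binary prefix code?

2 bits/symbol

Probabilities are the counts divided by 164.
Repeatedly combine the two least-probable nodes; the expected code length is the sum of the merged weights.
merge 8/41 + 21/82 → 37/82
merge 45/164 + 45/164 → 45/82
merge 37/82 + 45/82 → 1
L = 37/82 + 45/82 + 1 = 2 bits/symbol.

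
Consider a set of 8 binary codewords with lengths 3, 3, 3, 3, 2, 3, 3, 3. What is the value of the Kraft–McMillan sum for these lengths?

1.125

With common denominator 2^3 = 8: Σ 2^(−ℓᵢ) = 1/8 + 1/8 + 1/8 + 1/8 + 2/8 + 1/8 + 1/8 + 1/8 = 9/8 = 1.125.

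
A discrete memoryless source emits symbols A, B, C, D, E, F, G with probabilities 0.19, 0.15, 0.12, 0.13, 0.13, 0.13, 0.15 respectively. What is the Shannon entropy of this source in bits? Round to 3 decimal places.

2.791 bits

H = −Σ pᵢ log₂ pᵢ.
−0.19·log₂(0.19) = 0.4552
−0.15·log₂(0.15) = 0.4105
−0.12·log₂(0.12) = 0.3671
−0.13·log₂(0.13) = 0.3826
−0.13·log₂(0.13) = 0.3826
−0.13·log₂(0.13) = 0.3826
−0.15·log₂(0.15) = 0.4105
Sum ≈ 2.7913 → 2.791 bits.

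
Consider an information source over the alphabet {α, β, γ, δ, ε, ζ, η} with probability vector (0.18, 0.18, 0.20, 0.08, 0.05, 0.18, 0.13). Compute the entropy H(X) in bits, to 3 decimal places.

2.691 bits

H = −Σ pᵢ log₂ pᵢ.
−0.18·log₂(0.18) = 0.4453
−0.18·log₂(0.18) = 0.4453
−0.20·log₂(0.20) = 0.4644
−0.08·log₂(0.08) = 0.2915
−0.05·log₂(0.05) = 0.2161
−0.18·log₂(0.18) = 0.4453
−0.13·log₂(0.13) = 0.3826
Sum ≈ 2.6906 → 2.691 bits.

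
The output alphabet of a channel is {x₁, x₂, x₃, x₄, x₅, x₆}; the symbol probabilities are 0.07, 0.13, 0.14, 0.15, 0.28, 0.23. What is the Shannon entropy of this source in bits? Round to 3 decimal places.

2.461 bits

H = −Σ pᵢ log₂ pᵢ.
−0.07·log₂(0.07) = 0.2686
−0.13·log₂(0.13) = 0.3826
−0.14·log₂(0.14) = 0.3971
−0.15·log₂(0.15) = 0.4105
−0.28·log₂(0.28) = 0.5142
−0.23·log₂(0.23) = 0.4877
Sum ≈ 2.4607 → 2.461 bits.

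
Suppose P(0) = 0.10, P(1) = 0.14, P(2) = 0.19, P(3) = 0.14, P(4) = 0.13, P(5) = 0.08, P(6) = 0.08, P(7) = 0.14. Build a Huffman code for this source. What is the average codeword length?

Repeatedly combine the two least-probable nodes; the expected code length is the sum of the merged weights.
merge 2/25 + 2/25 → 4/25
merge 1/10 + 13/100 → 23/100
merge 7/50 + 7/50 → 7/25
merge 7/50 + 4/25 → 3/10
merge 19/100 + 23/100 → 21/50
merge 7/25 + 3/10 → 29/50
merge 21/50 + 29/50 → 1
L = 4/25 + 23/100 + 7/25 + 3/10 + 21/50 + 29/50 + 1 = 297/100 = 2.97 bits/symbol.

2.97 bits/symbol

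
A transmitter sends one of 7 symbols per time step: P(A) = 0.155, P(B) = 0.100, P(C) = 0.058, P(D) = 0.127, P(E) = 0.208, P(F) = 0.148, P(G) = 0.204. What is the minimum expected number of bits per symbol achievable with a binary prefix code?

Repeatedly combine the two least-probable nodes; the expected code length is the sum of the merged weights.
merge 29/500 + 1/10 → 79/500
merge 127/1000 + 37/250 → 11/40
merge 31/200 + 79/500 → 313/1000
merge 51/250 + 26/125 → 103/250
merge 11/40 + 313/1000 → 147/250
merge 103/250 + 147/250 → 1
L = 79/500 + 11/40 + 313/1000 + 103/250 + 147/250 + 1 = 1373/500 = 2.746 bits/symbol.

2.746 bits/symbol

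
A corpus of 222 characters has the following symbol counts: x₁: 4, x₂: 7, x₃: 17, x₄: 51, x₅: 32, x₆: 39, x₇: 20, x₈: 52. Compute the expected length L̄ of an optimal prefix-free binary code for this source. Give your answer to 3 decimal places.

Probabilities are the counts divided by 222.
Repeatedly combine the two least-probable nodes; the expected code length is the sum of the merged weights.
merge 2/111 + 7/222 → 11/222
merge 11/222 + 17/222 → 14/111
merge 10/111 + 14/111 → 8/37
merge 16/111 + 13/74 → 71/222
merge 8/37 + 17/74 → 33/74
merge 26/111 + 71/222 → 41/74
merge 33/74 + 41/74 → 1
L = 11/222 + 14/111 + 8/37 + 71/222 + 33/74 + 41/74 + 1 = 301/111 ≈ 2.712 bits/symbol.

2.712 bits/symbol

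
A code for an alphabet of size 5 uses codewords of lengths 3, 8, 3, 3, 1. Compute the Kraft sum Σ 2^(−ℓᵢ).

With common denominator 2^8 = 256: Σ 2^(−ℓᵢ) = 32/256 + 1/256 + 32/256 + 32/256 + 128/256 = 225/256 = 0.87890625.

0.87890625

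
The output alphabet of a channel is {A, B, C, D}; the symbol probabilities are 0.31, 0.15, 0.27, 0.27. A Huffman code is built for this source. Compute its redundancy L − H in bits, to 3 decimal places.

0.046 bits

Entropy H = −Σ p log₂ p ≈ 1.9544 bits.
Huffman merges: 3/20+27/100→21/50; 27/100+31/100→29/50; 21/50+29/50→1. L = 2 ≈ 2.0000.
L − H = 2.0000 − 1.9544 = 0.046 bits.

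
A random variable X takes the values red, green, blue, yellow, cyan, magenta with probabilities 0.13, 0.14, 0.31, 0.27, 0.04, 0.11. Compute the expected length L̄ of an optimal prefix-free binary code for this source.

Repeatedly combine the two least-probable nodes; the expected code length is the sum of the merged weights.
merge 1/25 + 11/100 → 3/20
merge 13/100 + 7/50 → 27/100
merge 3/20 + 27/100 → 21/50
merge 27/100 + 31/100 → 29/50
merge 21/50 + 29/50 → 1
L = 3/20 + 27/100 + 21/50 + 29/50 + 1 = 121/50 = 2.42 bits/symbol.

2.42 bits/symbol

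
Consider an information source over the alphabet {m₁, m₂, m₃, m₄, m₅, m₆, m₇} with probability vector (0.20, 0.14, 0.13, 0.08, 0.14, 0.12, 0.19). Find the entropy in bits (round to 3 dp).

2.755 bits

H = −Σ pᵢ log₂ pᵢ.
−0.20·log₂(0.20) = 0.4644
−0.14·log₂(0.14) = 0.3971
−0.13·log₂(0.13) = 0.3826
−0.08·log₂(0.08) = 0.2915
−0.14·log₂(0.14) = 0.3971
−0.12·log₂(0.12) = 0.3671
−0.19·log₂(0.19) = 0.4552
Sum ≈ 2.7551 → 2.755 bits.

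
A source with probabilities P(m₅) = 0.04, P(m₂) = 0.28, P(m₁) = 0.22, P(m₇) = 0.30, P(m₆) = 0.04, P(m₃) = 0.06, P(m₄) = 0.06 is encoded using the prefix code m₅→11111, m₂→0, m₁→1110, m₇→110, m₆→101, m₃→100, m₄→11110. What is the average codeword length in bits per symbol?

L̄ = Σ pᵢ·ℓᵢ = 0.04·5 + 0.28·1 + 0.22·4 + 0.30·3 + 0.04·3 + 0.06·3 + 0.06·5 = 2.86 bits/symbol.

2.86 bits/symbol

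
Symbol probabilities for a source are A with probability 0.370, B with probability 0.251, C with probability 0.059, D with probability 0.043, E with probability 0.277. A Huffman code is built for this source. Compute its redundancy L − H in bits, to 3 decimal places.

0.105 bits

Entropy H = −Σ p log₂ p ≈ 1.9804 bits.
Huffman merges: 43/1000+59/1000→51/500; 51/500+251/1000→353/1000; 277/1000+353/1000→63/100; 37/100+63/100→1. L = 417/200 ≈ 2.0850.
L − H = 2.0850 − 1.9804 = 0.105 bits.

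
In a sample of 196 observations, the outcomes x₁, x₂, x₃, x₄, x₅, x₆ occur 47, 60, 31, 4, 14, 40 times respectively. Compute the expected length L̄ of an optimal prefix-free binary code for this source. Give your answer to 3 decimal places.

2.342 bits/symbol

Probabilities are the counts divided by 196.
Repeatedly combine the two least-probable nodes; the expected code length is the sum of the merged weights.
merge 1/49 + 1/14 → 9/98
merge 9/98 + 31/196 → 1/4
merge 10/49 + 47/196 → 87/196
merge 1/4 + 15/49 → 109/196
merge 87/196 + 109/196 → 1
L = 9/98 + 1/4 + 87/196 + 109/196 + 1 = 459/196 ≈ 2.342 bits/symbol.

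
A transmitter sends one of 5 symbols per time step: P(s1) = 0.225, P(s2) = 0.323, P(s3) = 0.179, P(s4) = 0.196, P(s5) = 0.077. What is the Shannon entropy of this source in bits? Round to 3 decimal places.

2.201 bits

H = −Σ pᵢ log₂ pᵢ.
−0.225·log₂(0.225) = 0.4842
−0.323·log₂(0.323) = 0.5266
−0.179·log₂(0.179) = 0.4443
−0.196·log₂(0.196) = 0.4608
−0.077·log₂(0.077) = 0.2848
Sum ≈ 2.2007 → 2.201 bits.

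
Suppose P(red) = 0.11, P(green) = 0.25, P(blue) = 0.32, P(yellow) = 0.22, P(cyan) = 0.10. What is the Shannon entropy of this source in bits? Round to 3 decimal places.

H = −Σ pᵢ log₂ pᵢ.
−0.11·log₂(0.11) = 0.3503
−0.25·log₂(0.25) = 0.5000
−0.32·log₂(0.32) = 0.5260
−0.22·log₂(0.22) = 0.4806
−0.10·log₂(0.10) = 0.3322
Sum ≈ 2.1891 → 2.189 bits.

2.189 bits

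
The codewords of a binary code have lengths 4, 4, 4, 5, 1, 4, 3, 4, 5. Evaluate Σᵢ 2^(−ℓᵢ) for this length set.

With common denominator 2^5 = 32: Σ 2^(−ℓᵢ) = 2/32 + 2/32 + 2/32 + 1/32 + 16/32 + 2/32 + 4/32 + 2/32 + 1/32 = 32/32 = 1.

1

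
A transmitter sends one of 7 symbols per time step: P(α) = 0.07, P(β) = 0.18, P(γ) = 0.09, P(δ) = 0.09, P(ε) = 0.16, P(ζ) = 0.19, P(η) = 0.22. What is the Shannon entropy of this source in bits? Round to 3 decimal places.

H = −Σ pᵢ log₂ pᵢ.
−0.07·log₂(0.07) = 0.2686
−0.18·log₂(0.18) = 0.4453
−0.09·log₂(0.09) = 0.3127
−0.09·log₂(0.09) = 0.3127
−0.16·log₂(0.16) = 0.4230
−0.19·log₂(0.19) = 0.4552
−0.22·log₂(0.22) = 0.4806
Sum ≈ 2.6980 → 2.698 bits.

2.698 bits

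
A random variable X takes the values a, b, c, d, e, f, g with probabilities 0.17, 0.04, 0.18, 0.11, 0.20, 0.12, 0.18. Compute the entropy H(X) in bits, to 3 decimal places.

2.693 bits

H = −Σ pᵢ log₂ pᵢ.
−0.17·log₂(0.17) = 0.4346
−0.04·log₂(0.04) = 0.1858
−0.18·log₂(0.18) = 0.4453
−0.11·log₂(0.11) = 0.3503
−0.20·log₂(0.20) = 0.4644
−0.12·log₂(0.12) = 0.3671
−0.18·log₂(0.18) = 0.4453
Sum ≈ 2.6927 → 2.693 bits.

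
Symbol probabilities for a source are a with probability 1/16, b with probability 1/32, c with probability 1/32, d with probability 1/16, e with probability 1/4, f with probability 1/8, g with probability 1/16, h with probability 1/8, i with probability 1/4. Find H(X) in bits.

2.8125 bits

Each probability is a power of 1/2, so log₂(1/p) is an integer.
H = Σ p·log₂(1/p) = 1/16·4 + 1/32·5 + 1/32·5 + 1/16·4 + 1/4·2 + 1/8·3 + 1/16·4 + 1/8·3 + 1/4·2 = 2.8125 bits.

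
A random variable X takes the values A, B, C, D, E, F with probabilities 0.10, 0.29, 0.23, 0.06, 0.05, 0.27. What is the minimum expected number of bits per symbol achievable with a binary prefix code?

2.32 bits/symbol

Repeatedly combine the two least-probable nodes; the expected code length is the sum of the merged weights.
merge 1/20 + 3/50 → 11/100
merge 1/10 + 11/100 → 21/100
merge 21/100 + 23/100 → 11/25
merge 27/100 + 29/100 → 14/25
merge 11/25 + 14/25 → 1
L = 11/100 + 21/100 + 11/25 + 14/25 + 1 = 58/25 = 2.32 bits/symbol.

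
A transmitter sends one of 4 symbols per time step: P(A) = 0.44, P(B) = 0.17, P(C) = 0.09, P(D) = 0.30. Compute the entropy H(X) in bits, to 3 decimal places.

1.789 bits

H = −Σ pᵢ log₂ pᵢ.
−0.44·log₂(0.44) = 0.5211
−0.17·log₂(0.17) = 0.4346
−0.09·log₂(0.09) = 0.3127
−0.30·log₂(0.30) = 0.5211
Sum ≈ 1.7895 → 1.789 bits.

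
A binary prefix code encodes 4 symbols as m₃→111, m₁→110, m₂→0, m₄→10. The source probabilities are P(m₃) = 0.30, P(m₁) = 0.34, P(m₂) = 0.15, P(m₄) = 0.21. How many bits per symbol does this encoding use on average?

L̄ = Σ pᵢ·ℓᵢ = 0.30·3 + 0.34·3 + 0.15·1 + 0.21·2 = 2.49 bits/symbol.

2.49 bits/symbol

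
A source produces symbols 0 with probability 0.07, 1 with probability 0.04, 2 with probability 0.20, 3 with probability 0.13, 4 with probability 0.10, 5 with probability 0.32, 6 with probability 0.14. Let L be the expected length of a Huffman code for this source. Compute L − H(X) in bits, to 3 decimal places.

0.033 bits

Entropy H = −Σ p log₂ p ≈ 2.5567 bits.
Huffman merges: 1/25+7/100→11/100; 1/10+11/100→21/100; 13/100+7/50→27/100; 1/5+21/100→41/100; 27/100+8/25→59/100; 41/100+59/100→1. L = 259/100 ≈ 2.5900.
L − H = 2.5900 − 2.5567 = 0.033 bits.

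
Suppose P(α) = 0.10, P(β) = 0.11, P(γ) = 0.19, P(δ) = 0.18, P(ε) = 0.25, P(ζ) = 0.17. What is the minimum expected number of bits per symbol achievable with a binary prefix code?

2.56 bits/symbol

Repeatedly combine the two least-probable nodes; the expected code length is the sum of the merged weights.
merge 1/10 + 11/100 → 21/100
merge 17/100 + 9/50 → 7/20
merge 19/100 + 21/100 → 2/5
merge 1/4 + 7/20 → 3/5
merge 2/5 + 3/5 → 1
L = 21/100 + 7/20 + 2/5 + 3/5 + 1 = 64/25 = 2.56 bits/symbol.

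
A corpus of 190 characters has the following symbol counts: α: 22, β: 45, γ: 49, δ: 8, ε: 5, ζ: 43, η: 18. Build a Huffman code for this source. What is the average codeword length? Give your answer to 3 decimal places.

2.511 bits/symbol

Probabilities are the counts divided by 190.
Repeatedly combine the two least-probable nodes; the expected code length is the sum of the merged weights.
merge 1/38 + 4/95 → 13/190
merge 13/190 + 9/95 → 31/190
merge 11/95 + 31/190 → 53/190
merge 43/190 + 9/38 → 44/95
merge 49/190 + 53/190 → 51/95
merge 44/95 + 51/95 → 1
L = 13/190 + 31/190 + 53/190 + 44/95 + 51/95 + 1 = 477/190 ≈ 2.511 bits/symbol.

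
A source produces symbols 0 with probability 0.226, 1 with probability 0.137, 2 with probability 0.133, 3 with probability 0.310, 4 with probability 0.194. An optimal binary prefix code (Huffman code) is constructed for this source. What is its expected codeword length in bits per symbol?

Repeatedly combine the two least-probable nodes; the expected code length is the sum of the merged weights.
merge 133/1000 + 137/1000 → 27/100
merge 97/500 + 113/500 → 21/50
merge 27/100 + 31/100 → 29/50
merge 21/50 + 29/50 → 1
L = 27/100 + 21/50 + 29/50 + 1 = 227/100 = 2.27 bits/symbol.

2.27 bits/symbol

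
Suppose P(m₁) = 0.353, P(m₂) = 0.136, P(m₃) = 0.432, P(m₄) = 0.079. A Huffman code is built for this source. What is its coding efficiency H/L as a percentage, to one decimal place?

Entropy H = −Σ p log₂ p ≈ 1.7342 bits.
Huffman merges: 79/1000+17/125→43/200; 43/200+353/1000→71/125; 54/125+71/125→1. L = 1783/1000 ≈ 1.7830.
Efficiency = H/L = 1.7342/1.7830 = 97.3%.

97.3%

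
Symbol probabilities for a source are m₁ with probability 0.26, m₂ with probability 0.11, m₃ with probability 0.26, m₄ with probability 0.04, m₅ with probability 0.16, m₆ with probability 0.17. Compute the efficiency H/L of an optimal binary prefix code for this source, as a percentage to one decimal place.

Entropy H = −Σ p log₂ p ≈ 2.4042 bits.
Huffman merges: 1/25+11/100→3/20; 3/20+4/25→31/100; 17/100+13/50→43/100; 13/50+31/100→57/100; 43/100+57/100→1. L = 123/50 ≈ 2.4600.
Efficiency = H/L = 2.4042/2.4600 = 97.7%.

97.7%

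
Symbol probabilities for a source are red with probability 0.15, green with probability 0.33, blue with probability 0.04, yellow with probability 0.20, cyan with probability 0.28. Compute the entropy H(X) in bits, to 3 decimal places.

2.103 bits

H = −Σ pᵢ log₂ pᵢ.
−0.15·log₂(0.15) = 0.4105
−0.33·log₂(0.33) = 0.5278
−0.04·log₂(0.04) = 0.1858
−0.20·log₂(0.20) = 0.4644
−0.28·log₂(0.28) = 0.5142
Sum ≈ 2.1027 → 2.103 bits.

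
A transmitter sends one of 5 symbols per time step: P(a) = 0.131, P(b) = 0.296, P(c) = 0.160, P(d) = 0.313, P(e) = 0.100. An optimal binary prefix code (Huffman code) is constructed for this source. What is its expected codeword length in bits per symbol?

2.231 bits/symbol

Repeatedly combine the two least-probable nodes; the expected code length is the sum of the merged weights.
merge 1/10 + 131/1000 → 231/1000
merge 4/25 + 231/1000 → 391/1000
merge 37/125 + 313/1000 → 609/1000
merge 391/1000 + 609/1000 → 1
L = 231/1000 + 391/1000 + 609/1000 + 1 = 2231/1000 = 2.231 bits/symbol.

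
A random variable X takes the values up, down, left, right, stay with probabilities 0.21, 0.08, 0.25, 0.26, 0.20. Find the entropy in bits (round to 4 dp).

H = −Σ pᵢ log₂ pᵢ.
−0.21·log₂(0.21) = 0.4728
−0.08·log₂(0.08) = 0.2915
−0.25·log₂(0.25) = 0.5000
−0.26·log₂(0.26) = 0.5053
−0.20·log₂(0.20) = 0.4644
Sum ≈ 2.2340 → 2.2340 bits.

2.2340 bits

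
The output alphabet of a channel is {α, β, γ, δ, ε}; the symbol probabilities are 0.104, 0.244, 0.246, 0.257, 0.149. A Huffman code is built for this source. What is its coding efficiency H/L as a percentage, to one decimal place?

Entropy H = −Σ p log₂ p ≈ 2.2469 bits.
Huffman merges: 13/125+149/1000→253/1000; 61/250+123/500→49/100; 253/1000+257/1000→51/100; 49/100+51/100→1. L = 2253/1000 ≈ 2.2530.
Efficiency = H/L = 2.2469/2.2530 = 99.7%.

99.7%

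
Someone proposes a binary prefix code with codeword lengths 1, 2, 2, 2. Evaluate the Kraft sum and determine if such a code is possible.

1.25; no

With common denominator 2^2 = 4: Σ 2^(−ℓᵢ) = 2/4 + 1/4 + 1/4 + 1/4 = 5/4 = 1.25.
Kraft's inequality requires Σ ≤ 1; here Σ = 1.25 > 1, so no such prefix code exists.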